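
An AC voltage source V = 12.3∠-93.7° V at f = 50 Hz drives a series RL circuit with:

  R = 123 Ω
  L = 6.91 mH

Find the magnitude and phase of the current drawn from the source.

Step 1 — Angular frequency: ω = 2π·f = 2π·50 = 314.2 rad/s.
Step 2 — Component impedances:
  R: Z = R = 123 Ω
  L: Z = jωL = j·314.2·0.00691 = 0 + j2.171 Ω
Step 3 — Series combination: Z_total = R + L = 123 + j2.171 Ω = 123∠1.0° Ω.
Step 4 — Source phasor: V = 12.3∠-93.7° V = -0.7937 - j12.27 V.
Step 5 — Ohm's law: I = V / Z_total = (-0.7937 - j12.27) / (123 + j2.171) = -0.008212 - j0.09965 A.
Step 6 — Convert to polar: |I| = 0.09998 A, ∠I = -94.7°.

I = 0.09998∠-94.7° A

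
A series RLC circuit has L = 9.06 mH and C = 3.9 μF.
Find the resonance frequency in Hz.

Step 1 — Resonance condition Im(Z)=0 gives ω₀ = 1/√(LC).
Step 2 — ω₀ = 1/√(0.00906·3.9e-06) = 5320 rad/s.
Step 3 — f₀ = ω₀/(2π) = 846.7 Hz.

f₀ = 846.7 Hz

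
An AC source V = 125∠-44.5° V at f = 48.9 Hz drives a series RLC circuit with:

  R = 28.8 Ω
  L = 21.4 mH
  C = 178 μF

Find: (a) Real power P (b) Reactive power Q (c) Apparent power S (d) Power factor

Step 1 — Angular frequency: ω = 2π·f = 2π·48.9 = 307.2 rad/s.
Step 2 — Component impedances:
  R: Z = R = 28.8 Ω
  L: Z = jωL = j·307.2·0.0214 = 0 + j6.575 Ω
  C: Z = 1/(jωC) = -j/(ω·C) = 0 - j18.28 Ω
Step 3 — Series combination: Z_total = R + L + C = 28.8 - j11.71 Ω = 31.09∠-22.1° Ω.
Step 4 — Source phasor: V = 125∠-44.5° V = 89.16 - j87.61 V.
Step 5 — Current: I = V / Z = 3.718 - j1.53 A = 4.021∠-22.4° A.
Step 6 — Complex power: S = V·I* = 465.6 - j189.3 VA.
Step 7 — Real power: P = Re(S) = 465.6 W.
Step 8 — Reactive power: Q = Im(S) = -189.3 VAR.
Step 9 — Apparent power: |S| = 502.6 VA.
Step 10 — Power factor: PF = P/|S| = 0.9264 (leading).

(a) P = 465.6 W  (b) Q = -189.3 VAR  (c) S = 502.6 VA  (d) PF = 0.9264 (leading)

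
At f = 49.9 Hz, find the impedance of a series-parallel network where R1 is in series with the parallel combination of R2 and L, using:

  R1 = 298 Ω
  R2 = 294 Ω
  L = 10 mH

Step 1 — Angular frequency: ω = 2π·f = 2π·49.9 = 313.5 rad/s.
Step 2 — Component impedances:
  R1: Z = R = 298 Ω
  R2: Z = R = 294 Ω
  L: Z = jωL = j·313.5·0.01 = 0 + j3.135 Ω
Step 3 — Parallel branch: R2 || L = 1/(1/R2 + 1/L) = 0.03343 + j3.135 Ω.
Step 4 — Series with R1: Z_total = R1 + (R2 || L) = 298 + j3.135 Ω = 298∠0.6° Ω.

Z = 298 + j3.135 Ω = 298∠0.6° Ω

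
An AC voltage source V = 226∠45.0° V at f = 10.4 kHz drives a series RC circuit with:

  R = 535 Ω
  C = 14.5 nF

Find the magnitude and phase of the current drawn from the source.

Step 1 — Angular frequency: ω = 2π·f = 2π·1.04e+04 = 6.535e+04 rad/s.
Step 2 — Component impedances:
  R: Z = R = 535 Ω
  C: Z = 1/(jωC) = -j/(ω·C) = 0 - j1055 Ω
Step 3 — Series combination: Z_total = R + C = 535 - j1055 Ω = 1183∠-63.1° Ω.
Step 4 — Source phasor: V = 226∠45.0° V = 159.8 + j159.8 V.
Step 5 — Ohm's law: I = V / Z_total = (159.8 + j159.8) / (535 - j1055) = -0.0594 + j0.1815 A.
Step 6 — Convert to polar: |I| = 0.191 A, ∠I = 108.1°.

I = 0.191∠108.1° A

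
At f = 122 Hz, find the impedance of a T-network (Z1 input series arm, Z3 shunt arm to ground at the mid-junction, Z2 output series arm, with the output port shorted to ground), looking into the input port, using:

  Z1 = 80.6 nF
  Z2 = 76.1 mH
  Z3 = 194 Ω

Step 1 — Angular frequency: ω = 2π·f = 2π·122 = 766.5 rad/s.
Step 2 — Component impedances:
  Z1: Z = 1/(jωC) = -j/(ω·C) = 0 - j1.619e+04 Ω
  Z2: Z = jωL = j·766.5·0.0761 = 0 + j58.33 Ω
  Z3: Z = R = 194 Ω
Step 3 — With the output port shorted to ground, the output series arm Z2 runs from the junction to ground; the shunt arm Z3 also runs from the junction to ground. They appear in parallel: Z3 || Z2 = 16.09 + j53.5 Ω.
Step 4 — Series with input arm Z1: Z_in = Z1 + (Z3 || Z2) = 16.09 - j1.613e+04 Ω = 1.613e+04∠-89.9° Ω.

Z = 16.09 - j1.613e+04 Ω = 1.613e+04∠-89.9° Ω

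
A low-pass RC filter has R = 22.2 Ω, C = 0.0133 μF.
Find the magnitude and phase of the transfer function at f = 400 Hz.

Step 1 — Angular frequency: ω = 2π·400 = 2513 rad/s.
Step 2 — Transfer function: H(jω) = 1/(1 + jωRC).
Step 3 — Denominator: 1 + jωRC = 1 + j·2513·22.2·1.33e-08 = 1 + j0.0007421.
Step 4 — H = 1 - j0.0007421.
Step 5 — Magnitude: |H| = 1 (-0.0 dB); phase: φ = -0.0°.

|H| = 1 (-0.0 dB), φ = -0.0°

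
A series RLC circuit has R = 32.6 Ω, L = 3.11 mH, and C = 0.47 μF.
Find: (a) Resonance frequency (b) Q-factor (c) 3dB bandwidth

Step 1 — Resonance condition Im(Z)=0 gives ω₀ = 1/√(LC).
Step 2 — ω₀ = 1/√(0.00311·4.7e-07) = 2.616e+04 rad/s.
Step 3 — f₀ = ω₀/(2π) = 4163 Hz.
Step 4 — Series Q: Q = ω₀L/R = 2.616e+04·0.00311/32.6 = 2.495.
Step 5 — 3dB bandwidth: Δω = ω₀/Q = 1.048e+04 rad/s; BW = Δω/(2π) = 1668 Hz.

(a) f₀ = 4163 Hz  (b) Q = 2.495  (c) BW = 1668 Hz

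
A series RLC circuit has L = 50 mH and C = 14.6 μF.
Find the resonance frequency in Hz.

Step 1 — Resonance condition Im(Z)=0 gives ω₀ = 1/√(LC).
Step 2 — ω₀ = 1/√(0.05·1.46e-05) = 1170 rad/s.
Step 3 — f₀ = ω₀/(2π) = 186.3 Hz.

f₀ = 186.3 Hz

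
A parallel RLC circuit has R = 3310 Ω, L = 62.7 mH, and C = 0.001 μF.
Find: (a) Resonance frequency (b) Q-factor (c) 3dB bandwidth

Step 1 — Resonance: ω₀ = 1/√(LC) = 1/√(0.0627·1e-09) = 1.263e+05 rad/s.
Step 2 — f₀ = ω₀/(2π) = 2.01e+04 Hz.
Step 3 — Parallel Q: Q = R/(ω₀L) = 3310/(1.263e+05·0.0627) = 0.418.
Step 4 — Bandwidth: Δω = ω₀/Q = 3.021e+05 rad/s; BW = Δω/(2π) = 4.808e+04 Hz.

(a) f₀ = 2.01e+04 Hz  (b) Q = 0.418  (c) BW = 4.808e+04 Hz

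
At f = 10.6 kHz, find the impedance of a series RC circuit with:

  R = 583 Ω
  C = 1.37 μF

Step 1 — Angular frequency: ω = 2π·f = 2π·1.06e+04 = 6.66e+04 rad/s.
Step 2 — Component impedances:
  R: Z = R = 583 Ω
  C: Z = 1/(jωC) = -j/(ω·C) = 0 - j10.96 Ω
Step 3 — Series combination: Z_total = R + C = 583 - j10.96 Ω = 583.1∠-1.1° Ω.

Z = 583 - j10.96 Ω = 583.1∠-1.1° Ω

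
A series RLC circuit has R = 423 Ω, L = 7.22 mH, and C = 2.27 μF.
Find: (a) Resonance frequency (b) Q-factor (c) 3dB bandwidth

Step 1 — Resonance: ω₀ = 1/√(LC) = 1/√(0.00722·2.27e-06) = 7811 rad/s.
Step 2 — f₀ = ω₀/(2π) = 1243 Hz.
Step 3 — Series Q: Q = ω₀L/R = 7811·0.00722/423 = 0.1333.
Step 4 — Bandwidth: Δω = ω₀/Q = 5.859e+04 rad/s; BW = Δω/(2π) = 9324 Hz.

(a) f₀ = 1243 Hz  (b) Q = 0.1333  (c) BW = 9324 Hz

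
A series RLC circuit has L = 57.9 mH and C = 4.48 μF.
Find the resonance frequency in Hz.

Step 1 — Resonance condition Im(Z)=0 gives ω₀ = 1/√(LC).
Step 2 — ω₀ = 1/√(0.0579·4.48e-06) = 1963 rad/s.
Step 3 — f₀ = ω₀/(2π) = 312.5 Hz.

f₀ = 312.5 Hz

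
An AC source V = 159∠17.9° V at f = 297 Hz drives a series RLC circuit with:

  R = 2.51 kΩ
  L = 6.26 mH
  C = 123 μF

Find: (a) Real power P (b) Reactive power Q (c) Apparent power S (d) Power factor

Step 1 — Angular frequency: ω = 2π·f = 2π·297 = 1866 rad/s.
Step 2 — Component impedances:
  R: Z = R = 2510 Ω
  L: Z = jωL = j·1866·0.00626 = 0 + j11.68 Ω
  C: Z = 1/(jωC) = -j/(ω·C) = 0 - j4.357 Ω
Step 3 — Series combination: Z_total = R + L + C = 2510 + j7.325 Ω = 2510∠0.2° Ω.
Step 4 — Source phasor: V = 159∠17.9° V = 151.3 + j48.87 V.
Step 5 — Current: I = V / Z = 0.06034 + j0.01929 A = 0.06335∠17.7° A.
Step 6 — Complex power: S = V·I* = 10.07 + j0.02939 VA.
Step 7 — Real power: P = Re(S) = 10.07 W.
Step 8 — Reactive power: Q = Im(S) = 0.02939 VAR.
Step 9 — Apparent power: |S| = 10.07 VA.
Step 10 — Power factor: PF = P/|S| = 1 (lagging).

(a) P = 10.07 W  (b) Q = 0.02939 VAR  (c) S = 10.07 VA  (d) PF = 1 (lagging)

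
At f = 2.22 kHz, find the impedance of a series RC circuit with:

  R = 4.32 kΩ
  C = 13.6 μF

Step 1 — Angular frequency: ω = 2π·f = 2π·2220 = 1.395e+04 rad/s.
Step 2 — Component impedances:
  R: Z = R = 4320 Ω
  C: Z = 1/(jωC) = -j/(ω·C) = 0 - j5.271 Ω
Step 3 — Series combination: Z_total = R + C = 4320 - j5.271 Ω = 4320∠-0.1° Ω.

Z = 4320 - j5.271 Ω = 4320∠-0.1° Ω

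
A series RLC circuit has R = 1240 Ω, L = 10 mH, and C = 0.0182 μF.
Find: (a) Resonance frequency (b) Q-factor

Step 1 — Resonance condition Im(Z)=0 gives ω₀ = 1/√(LC).
Step 2 — ω₀ = 1/√(0.01·1.82e-08) = 7.412e+04 rad/s.
Step 3 — f₀ = ω₀/(2π) = 1.18e+04 Hz.
Step 4 — Series Q: Q = ω₀L/R = 7.412e+04·0.01/1240 = 0.5978.

(a) f₀ = 1.18e+04 Hz  (b) Q = 0.5978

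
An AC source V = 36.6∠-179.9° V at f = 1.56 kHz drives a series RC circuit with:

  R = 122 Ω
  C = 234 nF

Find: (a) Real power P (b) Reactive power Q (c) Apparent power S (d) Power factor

Step 1 — Angular frequency: ω = 2π·f = 2π·1560 = 9802 rad/s.
Step 2 — Component impedances:
  R: Z = R = 122 Ω
  C: Z = 1/(jωC) = -j/(ω·C) = 0 - j436 Ω
Step 3 — Series combination: Z_total = R + C = 122 - j436 Ω = 452.7∠-74.4° Ω.
Step 4 — Source phasor: V = 36.6∠-179.9° V = -36.6 - j0.06388 V.
Step 5 — Current: I = V / Z = -0.02165 - j0.07789 A = 0.08084∠-105.5° A.
Step 6 — Complex power: S = V·I* = 0.7973 - j2.849 VA.
Step 7 — Real power: P = Re(S) = 0.7973 W.
Step 8 — Reactive power: Q = Im(S) = -2.849 VAR.
Step 9 — Apparent power: |S| = 2.959 VA.
Step 10 — Power factor: PF = P/|S| = 0.2695 (leading).

(a) P = 0.7973 W  (b) Q = -2.849 VAR  (c) S = 2.959 VA  (d) PF = 0.2695 (leading)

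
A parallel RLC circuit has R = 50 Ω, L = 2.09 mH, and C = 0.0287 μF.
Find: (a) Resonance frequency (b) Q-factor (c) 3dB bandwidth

Step 1 — Resonance: ω₀ = 1/√(LC) = 1/√(0.00209·2.87e-08) = 1.291e+05 rad/s.
Step 2 — f₀ = ω₀/(2π) = 2.055e+04 Hz.
Step 3 — Parallel Q: Q = R/(ω₀L) = 50/(1.291e+05·0.00209) = 0.1853.
Step 4 — Bandwidth: Δω = ω₀/Q = 6.969e+05 rad/s; BW = Δω/(2π) = 1.109e+05 Hz.

(a) f₀ = 2.055e+04 Hz  (b) Q = 0.1853  (c) BW = 1.109e+05 Hz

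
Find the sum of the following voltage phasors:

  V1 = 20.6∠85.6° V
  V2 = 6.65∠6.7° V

Step 1 — Convert each phasor to rectangular form:
  V1 = 20.6·(cos(85.6°) + j·sin(85.6°)) = 1.58 + j20.54 V
  V2 = 6.65·(cos(6.7°) + j·sin(6.7°)) = 6.605 + j0.7759 V
Step 2 — Sum components: V_total = 8.185 + j21.32 V.
Step 3 — Convert to polar: |V_total| = 22.83 V, ∠V_total = 69.0°.

V_total = 22.83∠69.0° V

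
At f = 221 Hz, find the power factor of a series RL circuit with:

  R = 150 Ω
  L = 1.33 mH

Step 1 — Angular frequency: ω = 2π·f = 2π·221 = 1389 rad/s.
Step 2 — Component impedances:
  R: Z = R = 150 Ω
  L: Z = jωL = j·1389·0.00133 = 0 + j1.847 Ω
Step 3 — Series combination: Z_total = R + L = 150 + j1.847 Ω = 150∠0.7° Ω.
Step 4 — Power factor: PF = cos(φ) = Re(Z)/|Z| = 150/150.01 = 0.9999.
Step 5 — Type: Im(Z) = 1.847 ⇒ lagging (phase φ = 0.7°).

PF = 0.9999 (lagging, φ = 0.7°)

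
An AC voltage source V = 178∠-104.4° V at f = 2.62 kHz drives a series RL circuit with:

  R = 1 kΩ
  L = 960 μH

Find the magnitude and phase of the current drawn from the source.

Step 1 — Angular frequency: ω = 2π·f = 2π·2620 = 1.646e+04 rad/s.
Step 2 — Component impedances:
  R: Z = R = 1000 Ω
  L: Z = jωL = j·1.646e+04·0.00096 = 0 + j15.8 Ω
Step 3 — Series combination: Z_total = R + L = 1000 + j15.8 Ω = 1000∠0.9° Ω.
Step 4 — Source phasor: V = 178∠-104.4° V = -44.27 - j172.4 V.
Step 5 — Ohm's law: I = V / Z_total = (-44.27 - j172.4) / (1000 + j15.8) = -0.04698 - j0.1717 A.
Step 6 — Convert to polar: |I| = 0.178 A, ∠I = -105.3°.

I = 0.178∠-105.3° A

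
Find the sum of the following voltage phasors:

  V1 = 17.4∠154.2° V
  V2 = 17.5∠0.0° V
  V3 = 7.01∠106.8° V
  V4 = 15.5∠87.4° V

Step 1 — Convert each phasor to rectangular form:
  V1 = 17.4·(cos(154.2°) + j·sin(154.2°)) = -15.67 + j7.573 V
  V2 = 17.5·(cos(0.0°) + j·sin(0.0°)) = 17.5 V
  V3 = 7.01·(cos(106.8°) + j·sin(106.8°)) = -2.026 + j6.711 V
  V4 = 15.5·(cos(87.4°) + j·sin(87.4°)) = 0.7031 + j15.48 V
Step 2 — Sum components: V_total = 0.5115 + j29.77 V.
Step 3 — Convert to polar: |V_total| = 29.77 V, ∠V_total = 89.0°.

V_total = 29.77∠89.0° V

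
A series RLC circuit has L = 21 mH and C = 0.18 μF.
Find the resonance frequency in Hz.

Step 1 — Resonance condition Im(Z)=0 gives ω₀ = 1/√(LC).
Step 2 — ω₀ = 1/√(0.021·1.8e-07) = 1.627e+04 rad/s.
Step 3 — f₀ = ω₀/(2π) = 2589 Hz.

f₀ = 2589 Hz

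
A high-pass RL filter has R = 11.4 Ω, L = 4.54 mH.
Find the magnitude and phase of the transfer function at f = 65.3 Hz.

Step 1 — Angular frequency: ω = 2π·65.3 = 410.3 rad/s.
Step 2 — Transfer function: H(jω) = jωL/(R + jωL).
Step 3 — Numerator jωL = j·1.863; denominator R + jωL = 11.4 + j1.863.
Step 4 — H = 0.026 + j0.1591.
Step 5 — Magnitude: |H| = 0.1613 (-15.8 dB); phase: φ = 80.7°.

|H| = 0.1613 (-15.8 dB), φ = 80.7°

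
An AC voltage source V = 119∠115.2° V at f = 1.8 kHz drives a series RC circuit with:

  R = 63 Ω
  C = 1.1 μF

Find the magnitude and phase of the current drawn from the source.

Step 1 — Angular frequency: ω = 2π·f = 2π·1800 = 1.131e+04 rad/s.
Step 2 — Component impedances:
  R: Z = R = 63 Ω
  C: Z = 1/(jωC) = -j/(ω·C) = 0 - j80.38 Ω
Step 3 — Series combination: Z_total = R + C = 63 - j80.38 Ω = 102.1∠-51.9° Ω.
Step 4 — Source phasor: V = 119∠115.2° V = -50.67 + j107.7 V.
Step 5 — Ohm's law: I = V / Z_total = (-50.67 + j107.7) / (63 - j80.38) = -1.136 + j0.2599 A.
Step 6 — Convert to polar: |I| = 1.165 A, ∠I = 167.1°.

I = 1.165∠167.1° A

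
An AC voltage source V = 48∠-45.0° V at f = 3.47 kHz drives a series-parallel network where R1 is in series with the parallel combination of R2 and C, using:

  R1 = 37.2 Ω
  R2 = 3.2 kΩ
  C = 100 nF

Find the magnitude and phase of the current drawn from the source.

Step 1 — Angular frequency: ω = 2π·f = 2π·3470 = 2.18e+04 rad/s.
Step 2 — Component impedances:
  R1: Z = R = 37.2 Ω
  R2: Z = R = 3200 Ω
  C: Z = 1/(jωC) = -j/(ω·C) = 0 - j458.7 Ω
Step 3 — Parallel branch: R2 || C = 1/(1/R2 + 1/C) = 64.42 - j449.4 Ω.
Step 4 — Series with R1: Z_total = R1 + (R2 || C) = 101.6 - j449.4 Ω = 460.8∠-77.3° Ω.
Step 5 — Source phasor: V = 48∠-45.0° V = 33.94 - j33.94 V.
Step 6 — Ohm's law: I = V / Z_total = (33.94 - j33.94) / (101.6 - j449.4) = 0.08809 + j0.0556 A.
Step 7 — Convert to polar: |I| = 0.1042 A, ∠I = 32.3°.

I = 0.1042∠32.3° A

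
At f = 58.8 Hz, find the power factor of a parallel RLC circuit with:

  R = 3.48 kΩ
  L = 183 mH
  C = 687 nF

Step 1 — Angular frequency: ω = 2π·f = 2π·58.8 = 369.5 rad/s.
Step 2 — Component impedances:
  R: Z = R = 3480 Ω
  L: Z = jωL = j·369.5·0.183 = 0 + j67.61 Ω
  C: Z = 1/(jωC) = -j/(ω·C) = 0 - j3940 Ω
Step 3 — Parallel combination: 1/Z_total = 1/R + 1/L + 1/C; Z_total = 1.359 + j68.76 Ω = 68.78∠88.9° Ω.
Step 4 — Power factor: PF = cos(φ) = Re(Z)/|Z| = 1.359/68.78 = 0.01976.
Step 5 — Type: Im(Z) = 68.76 ⇒ lagging (phase φ = 88.9°).

PF = 0.01976 (lagging, φ = 88.9°)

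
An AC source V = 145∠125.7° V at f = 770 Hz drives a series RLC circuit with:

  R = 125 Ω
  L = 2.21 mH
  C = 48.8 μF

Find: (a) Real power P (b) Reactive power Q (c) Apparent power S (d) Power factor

Step 1 — Angular frequency: ω = 2π·f = 2π·770 = 4838 rad/s.
Step 2 — Component impedances:
  R: Z = R = 125 Ω
  L: Z = jωL = j·4838·0.00221 = 0 + j10.69 Ω
  C: Z = 1/(jωC) = -j/(ω·C) = 0 - j4.236 Ω
Step 3 — Series combination: Z_total = R + L + C = 125 + j6.457 Ω = 125.2∠3.0° Ω.
Step 4 — Source phasor: V = 145∠125.7° V = -84.61 + j117.8 V.
Step 5 — Current: I = V / Z = -0.6266 + j0.9744 A = 1.158∠122.7° A.
Step 6 — Complex power: S = V·I* = 167.8 + j8.665 VA.
Step 7 — Real power: P = Re(S) = 167.8 W.
Step 8 — Reactive power: Q = Im(S) = 8.665 VAR.
Step 9 — Apparent power: |S| = 168 VA.
Step 10 — Power factor: PF = P/|S| = 0.9987 (lagging).

(a) P = 167.8 W  (b) Q = 8.665 VAR  (c) S = 168 VA  (d) PF = 0.9987 (lagging)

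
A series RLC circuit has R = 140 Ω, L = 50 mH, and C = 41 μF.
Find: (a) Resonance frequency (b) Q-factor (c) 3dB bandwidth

Step 1 — Resonance condition Im(Z)=0 gives ω₀ = 1/√(LC).
Step 2 — ω₀ = 1/√(0.05·4.1e-05) = 698.4 rad/s.
Step 3 — f₀ = ω₀/(2π) = 111.2 Hz.
Step 4 — Series Q: Q = ω₀L/R = 698.4·0.05/140 = 0.2494.
Step 5 — 3dB bandwidth: Δω = ω₀/Q = 2800 rad/s; BW = Δω/(2π) = 445.6 Hz.

(a) f₀ = 111.2 Hz  (b) Q = 0.2494  (c) BW = 445.6 Hz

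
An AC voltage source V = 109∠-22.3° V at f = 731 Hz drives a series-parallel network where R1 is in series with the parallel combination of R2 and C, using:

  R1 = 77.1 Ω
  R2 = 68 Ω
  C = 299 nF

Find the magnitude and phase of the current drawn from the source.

Step 1 — Angular frequency: ω = 2π·f = 2π·731 = 4593 rad/s.
Step 2 — Component impedances:
  R1: Z = R = 77.1 Ω
  R2: Z = R = 68 Ω
  C: Z = 1/(jωC) = -j/(ω·C) = 0 - j728.2 Ω
Step 3 — Parallel branch: R2 || C = 1/(1/R2 + 1/C) = 67.41 - j6.295 Ω.
Step 4 — Series with R1: Z_total = R1 + (R2 || C) = 144.5 - j6.295 Ω = 144.6∠-2.5° Ω.
Step 5 — Source phasor: V = 109∠-22.3° V = 100.8 - j41.36 V.
Step 6 — Ohm's law: I = V / Z_total = (100.8 - j41.36) / (144.5 - j6.295) = 0.709 - j0.2553 A.
Step 7 — Convert to polar: |I| = 0.7535 A, ∠I = -19.8°.

I = 0.7535∠-19.8° A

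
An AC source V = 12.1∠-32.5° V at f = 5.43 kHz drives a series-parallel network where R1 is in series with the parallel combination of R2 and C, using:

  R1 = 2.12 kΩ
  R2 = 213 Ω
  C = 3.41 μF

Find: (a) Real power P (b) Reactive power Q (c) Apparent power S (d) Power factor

Step 1 — Angular frequency: ω = 2π·f = 2π·5430 = 3.412e+04 rad/s.
Step 2 — Component impedances:
  R1: Z = R = 2120 Ω
  R2: Z = R = 213 Ω
  C: Z = 1/(jωC) = -j/(ω·C) = 0 - j8.595 Ω
Step 3 — Parallel branch: R2 || C = 1/(1/R2 + 1/C) = 0.3463 - j8.581 Ω.
Step 4 — Series with R1: Z_total = R1 + (R2 || C) = 2120 - j8.581 Ω = 2120∠-0.2° Ω.
Step 5 — Source phasor: V = 12.1∠-32.5° V = 10.21 - j6.501 V.
Step 6 — Current: I = V / Z = 0.004825 - j0.003047 A = 0.005707∠-32.3° A.
Step 7 — Complex power: S = V·I* = 0.06905 - j0.0002795 VA.
Step 8 — Real power: P = Re(S) = 0.06905 W.
Step 9 — Reactive power: Q = Im(S) = -0.0002795 VAR.
Step 10 — Apparent power: |S| = 0.06905 VA.
Step 11 — Power factor: PF = P/|S| = 1 (leading).

(a) P = 0.06905 W  (b) Q = -0.0002795 VAR  (c) S = 0.06905 VA  (d) PF = 1 (leading)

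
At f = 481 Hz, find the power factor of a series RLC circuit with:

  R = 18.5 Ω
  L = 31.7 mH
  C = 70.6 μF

Step 1 — Angular frequency: ω = 2π·f = 2π·481 = 3022 rad/s.
Step 2 — Component impedances:
  R: Z = R = 18.5 Ω
  L: Z = jωL = j·3022·0.0317 = 0 + j95.8 Ω
  C: Z = 1/(jωC) = -j/(ω·C) = 0 - j4.687 Ω
Step 3 — Series combination: Z_total = R + L + C = 18.5 + j91.12 Ω = 92.98∠78.5° Ω.
Step 4 — Power factor: PF = cos(φ) = Re(Z)/|Z| = 18.5/92.98 = 0.199.
Step 5 — Type: Im(Z) = 91.12 ⇒ lagging (phase φ = 78.5°).

PF = 0.199 (lagging, φ = 78.5°)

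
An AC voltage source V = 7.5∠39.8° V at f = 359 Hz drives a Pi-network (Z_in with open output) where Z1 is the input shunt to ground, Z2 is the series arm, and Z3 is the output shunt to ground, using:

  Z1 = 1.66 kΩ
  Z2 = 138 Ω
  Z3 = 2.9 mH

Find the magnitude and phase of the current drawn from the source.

Step 1 — Angular frequency: ω = 2π·f = 2π·359 = 2256 rad/s.
Step 2 — Component impedances:
  Z1: Z = R = 1660 Ω
  Z2: Z = R = 138 Ω
  Z3: Z = jωL = j·2256·0.0029 = 0 + j6.541 Ω
Step 3 — With open output, the series arm Z2 and the output shunt Z3 appear in series to ground: Z2 + Z3 = 138 + j6.541 Ω.
Step 4 — Parallel with input shunt Z1: Z_in = Z1 || (Z2 + Z3) = 127.4 + j5.576 Ω = 127.6∠2.5° Ω.
Step 5 — Source phasor: V = 7.5∠39.8° V = 5.762 + j4.801 V.
Step 6 — Ohm's law: I = V / Z_total = (5.762 + j4.801) / (127.4 + j5.576) = 0.04678 + j0.03563 A.
Step 7 — Convert to polar: |I| = 0.0588 A, ∠I = 37.3°.

I = 0.0588∠37.3° A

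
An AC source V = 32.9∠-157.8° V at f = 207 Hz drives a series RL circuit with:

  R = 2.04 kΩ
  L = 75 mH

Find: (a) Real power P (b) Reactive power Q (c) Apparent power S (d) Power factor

Step 1 — Angular frequency: ω = 2π·f = 2π·207 = 1301 rad/s.
Step 2 — Component impedances:
  R: Z = R = 2040 Ω
  L: Z = jωL = j·1301·0.075 = 0 + j97.55 Ω
Step 3 — Series combination: Z_total = R + L = 2040 + j97.55 Ω = 2042∠2.7° Ω.
Step 4 — Source phasor: V = 32.9∠-157.8° V = -30.46 - j12.43 V.
Step 5 — Current: I = V / Z = -0.01519 - j0.005367 A = 0.01611∠-160.5° A.
Step 6 — Complex power: S = V·I* = 0.5294 + j0.02531 VA.
Step 7 — Real power: P = Re(S) = 0.5294 W.
Step 8 — Reactive power: Q = Im(S) = 0.02531 VAR.
Step 9 — Apparent power: |S| = 0.53 VA.
Step 10 — Power factor: PF = P/|S| = 0.9989 (lagging).

(a) P = 0.5294 W  (b) Q = 0.02531 VAR  (c) S = 0.53 VA  (d) PF = 0.9989 (lagging)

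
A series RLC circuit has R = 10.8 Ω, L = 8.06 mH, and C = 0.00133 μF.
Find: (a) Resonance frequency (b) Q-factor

Step 1 — Resonance condition Im(Z)=0 gives ω₀ = 1/√(LC).
Step 2 — ω₀ = 1/√(0.00806·1.33e-09) = 3.054e+05 rad/s.
Step 3 — f₀ = ω₀/(2π) = 4.861e+04 Hz.
Step 4 — Series Q: Q = ω₀L/R = 3.054e+05·0.00806/10.8 = 227.9.

(a) f₀ = 4.861e+04 Hz  (b) Q = 227.9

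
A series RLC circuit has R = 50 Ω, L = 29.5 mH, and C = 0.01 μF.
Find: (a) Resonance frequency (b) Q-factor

Step 1 — Resonance condition Im(Z)=0 gives ω₀ = 1/√(LC).
Step 2 — ω₀ = 1/√(0.0295·1e-08) = 5.822e+04 rad/s.
Step 3 — f₀ = ω₀/(2π) = 9266 Hz.
Step 4 — Series Q: Q = ω₀L/R = 5.822e+04·0.0295/50 = 34.35.

(a) f₀ = 9266 Hz  (b) Q = 34.35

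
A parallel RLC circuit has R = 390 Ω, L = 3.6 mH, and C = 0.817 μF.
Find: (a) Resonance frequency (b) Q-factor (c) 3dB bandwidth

Step 1 — Resonance: ω₀ = 1/√(LC) = 1/√(0.0036·8.17e-07) = 1.844e+04 rad/s.
Step 2 — f₀ = ω₀/(2π) = 2935 Hz.
Step 3 — Parallel Q: Q = R/(ω₀L) = 390/(1.844e+04·0.0036) = 5.875.
Step 4 — Bandwidth: Δω = ω₀/Q = 3138 rad/s; BW = Δω/(2π) = 499.5 Hz.

(a) f₀ = 2935 Hz  (b) Q = 5.875  (c) BW = 499.5 Hz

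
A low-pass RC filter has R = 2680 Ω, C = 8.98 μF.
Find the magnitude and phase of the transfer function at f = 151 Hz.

Step 1 — Angular frequency: ω = 2π·151 = 948.8 rad/s.
Step 2 — Transfer function: H(jω) = 1/(1 + jωRC).
Step 3 — Denominator: 1 + jωRC = 1 + j·948.8·2680·8.98e-06 = 1 + j22.83.
Step 4 — H = 0.001914 - j0.04371.
Step 5 — Magnitude: |H| = 0.04375 (-27.2 dB); phase: φ = -87.5°.

|H| = 0.04375 (-27.2 dB), φ = -87.5°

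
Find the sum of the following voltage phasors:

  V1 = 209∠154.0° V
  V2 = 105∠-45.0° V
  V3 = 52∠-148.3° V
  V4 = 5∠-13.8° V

Step 1 — Convert each phasor to rectangular form:
  V1 = 209·(cos(154.0°) + j·sin(154.0°)) = -187.8 + j91.62 V
  V2 = 105·(cos(-45.0°) + j·sin(-45.0°)) = 74.25 - j74.25 V
  V3 = 52·(cos(-148.3°) + j·sin(-148.3°)) = -44.24 - j27.32 V
  V4 = 5·(cos(-13.8°) + j·sin(-13.8°)) = 4.856 - j1.193 V
Step 2 — Sum components: V_total = -153 - j11.14 V.
Step 3 — Convert to polar: |V_total| = 153.4 V, ∠V_total = -175.8°.

V_total = 153.4∠-175.8° V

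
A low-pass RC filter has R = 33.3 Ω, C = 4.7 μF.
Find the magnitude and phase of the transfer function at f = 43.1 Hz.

Step 1 — Angular frequency: ω = 2π·43.1 = 270.8 rad/s.
Step 2 — Transfer function: H(jω) = 1/(1 + jωRC).
Step 3 — Denominator: 1 + jωRC = 1 + j·270.8·33.3·4.7e-06 = 1 + j0.04238.
Step 4 — H = 0.9982 - j0.04231.
Step 5 — Magnitude: |H| = 0.9991 (-0.0 dB); phase: φ = -2.4°.

|H| = 0.9991 (-0.0 dB), φ = -2.4°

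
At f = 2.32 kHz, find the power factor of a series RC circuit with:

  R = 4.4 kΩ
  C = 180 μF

Step 1 — Angular frequency: ω = 2π·f = 2π·2320 = 1.458e+04 rad/s.
Step 2 — Component impedances:
  R: Z = R = 4400 Ω
  C: Z = 1/(jωC) = -j/(ω·C) = 0 - j0.3811 Ω
Step 3 — Series combination: Z_total = R + C = 4400 - j0.3811 Ω = 4400∠-0.0° Ω.
Step 4 — Power factor: PF = cos(φ) = Re(Z)/|Z| = 4400/4400 = 1.
Step 5 — Type: Im(Z) = -0.3811 ⇒ leading (phase φ = -0.0°).

PF = 1 (leading, φ = -0.0°)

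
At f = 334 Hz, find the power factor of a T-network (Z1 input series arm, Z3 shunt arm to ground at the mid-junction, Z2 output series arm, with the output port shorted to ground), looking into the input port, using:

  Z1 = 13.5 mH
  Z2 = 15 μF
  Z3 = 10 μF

Step 1 — Angular frequency: ω = 2π·f = 2π·334 = 2099 rad/s.
Step 2 — Component impedances:
  Z1: Z = jωL = j·2099·0.0135 = 0 + j28.33 Ω
  Z2: Z = 1/(jωC) = -j/(ω·C) = 0 - j31.77 Ω
  Z3: Z = 1/(jωC) = -j/(ω·C) = 0 - j47.65 Ω
Step 3 — With the output port shorted to ground, the output series arm Z2 runs from the junction to ground; the shunt arm Z3 also runs from the junction to ground. They appear in parallel: Z3 || Z2 = 0 - j19.06 Ω.
Step 4 — Series with input arm Z1: Z_in = Z1 + (Z3 || Z2) = 0 + j9.27 Ω = 9.27∠90.0° Ω.
Step 5 — Power factor: PF = cos(φ) = Re(Z)/|Z| = 0/9.27 = 0.
Step 6 — Type: Im(Z) = 9.27 ⇒ lagging (phase φ = 90.0°).

PF = 0 (lagging, φ = 90.0°)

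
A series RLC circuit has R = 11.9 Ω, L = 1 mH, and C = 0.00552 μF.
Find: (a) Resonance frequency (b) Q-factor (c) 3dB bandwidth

Step 1 — Resonance: ω₀ = 1/√(LC) = 1/√(0.001·5.52e-09) = 4.256e+05 rad/s.
Step 2 — f₀ = ω₀/(2π) = 6.774e+04 Hz.
Step 3 — Series Q: Q = ω₀L/R = 4.256e+05·0.001/11.9 = 35.77.
Step 4 — Bandwidth: Δω = ω₀/Q = 1.19e+04 rad/s; BW = Δω/(2π) = 1894 Hz.

(a) f₀ = 6.774e+04 Hz  (b) Q = 35.77  (c) BW = 1894 Hz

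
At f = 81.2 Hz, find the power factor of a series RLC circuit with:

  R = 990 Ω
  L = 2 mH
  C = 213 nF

Step 1 — Angular frequency: ω = 2π·f = 2π·81.2 = 510.2 rad/s.
Step 2 — Component impedances:
  R: Z = R = 990 Ω
  L: Z = jωL = j·510.2·0.002 = 0 + j1.02 Ω
  C: Z = 1/(jωC) = -j/(ω·C) = 0 - j9202 Ω
Step 3 — Series combination: Z_total = R + L + C = 990 - j9201 Ω = 9254∠-83.9° Ω.
Step 4 — Power factor: PF = cos(φ) = Re(Z)/|Z| = 990/9254 = 0.107.
Step 5 — Type: Im(Z) = -9201 ⇒ leading (phase φ = -83.9°).

PF = 0.107 (leading, φ = -83.9°)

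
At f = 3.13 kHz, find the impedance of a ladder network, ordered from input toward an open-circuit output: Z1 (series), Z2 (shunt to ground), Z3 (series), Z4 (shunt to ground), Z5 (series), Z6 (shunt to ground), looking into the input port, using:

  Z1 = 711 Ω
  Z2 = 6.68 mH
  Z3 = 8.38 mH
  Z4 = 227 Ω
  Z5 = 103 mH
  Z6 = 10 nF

Step 1 — Angular frequency: ω = 2π·f = 2π·3130 = 1.967e+04 rad/s.
Step 2 — Component impedances:
  Z1: Z = R = 711 Ω
  Z2: Z = jωL = j·1.967e+04·0.00668 = 0 + j131.4 Ω
  Z3: Z = jωL = j·1.967e+04·0.00838 = 0 + j164.8 Ω
  Z4: Z = R = 227 Ω
  Z5: Z = jωL = j·1.967e+04·0.103 = 0 + j2026 Ω
  Z6: Z = 1/(jωC) = -j/(ω·C) = 0 - j5085 Ω
Step 3 — Ladder network (open output): work backward from the far end, alternating series and parallel combinations. Z_in = 741.2 + j94 Ω = 747.1∠7.2° Ω.

Z = 741.2 + j94 Ω = 747.1∠7.2° Ω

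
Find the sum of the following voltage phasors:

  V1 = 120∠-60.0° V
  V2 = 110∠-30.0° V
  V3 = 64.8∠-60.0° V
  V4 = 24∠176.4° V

Step 1 — Convert each phasor to rectangular form:
  V1 = 120·(cos(-60.0°) + j·sin(-60.0°)) = 60 - j103.9 V
  V2 = 110·(cos(-30.0°) + j·sin(-30.0°)) = 95.26 - j55 V
  V3 = 64.8·(cos(-60.0°) + j·sin(-60.0°)) = 32.4 - j56.12 V
  V4 = 24·(cos(176.4°) + j·sin(176.4°)) = -23.95 + j1.507 V
Step 2 — Sum components: V_total = 163.7 - j213.5 V.
Step 3 — Convert to polar: |V_total| = 269.1 V, ∠V_total = -52.5°.

V_total = 269.1∠-52.5° V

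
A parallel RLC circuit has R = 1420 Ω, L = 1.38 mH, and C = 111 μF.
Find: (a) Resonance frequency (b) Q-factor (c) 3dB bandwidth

Step 1 — Resonance: ω₀ = 1/√(LC) = 1/√(0.00138·0.000111) = 2555 rad/s.
Step 2 — f₀ = ω₀/(2π) = 406.6 Hz.
Step 3 — Parallel Q: Q = R/(ω₀L) = 1420/(2555·0.00138) = 402.7.
Step 4 — Bandwidth: Δω = ω₀/Q = 6.344 rad/s; BW = Δω/(2π) = 1.01 Hz.

(a) f₀ = 406.6 Hz  (b) Q = 402.7  (c) BW = 1.01 Hz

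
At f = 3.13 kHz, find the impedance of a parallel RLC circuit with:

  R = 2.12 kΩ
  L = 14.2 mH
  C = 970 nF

Step 1 — Angular frequency: ω = 2π·f = 2π·3130 = 1.967e+04 rad/s.
Step 2 — Component impedances:
  R: Z = R = 2120 Ω
  L: Z = jωL = j·1.967e+04·0.0142 = 0 + j279.3 Ω
  C: Z = 1/(jωC) = -j/(ω·C) = 0 - j52.42 Ω
Step 3 — Parallel combination: 1/Z_total = 1/R + 1/L + 1/C; Z_total = 1.963 - j64.48 Ω = 64.5∠-88.3° Ω.

Z = 1.963 - j64.48 Ω = 64.5∠-88.3° Ω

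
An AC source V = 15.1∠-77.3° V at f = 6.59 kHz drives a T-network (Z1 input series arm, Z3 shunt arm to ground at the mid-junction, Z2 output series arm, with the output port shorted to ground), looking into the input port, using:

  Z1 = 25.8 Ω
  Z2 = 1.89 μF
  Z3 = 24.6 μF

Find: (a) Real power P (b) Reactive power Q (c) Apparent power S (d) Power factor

Step 1 — Angular frequency: ω = 2π·f = 2π·6590 = 4.141e+04 rad/s.
Step 2 — Component impedances:
  Z1: Z = R = 25.8 Ω
  Z2: Z = 1/(jωC) = -j/(ω·C) = 0 - j12.78 Ω
  Z3: Z = 1/(jωC) = -j/(ω·C) = 0 - j0.9817 Ω
Step 3 — With the output port shorted to ground, the output series arm Z2 runs from the junction to ground; the shunt arm Z3 also runs from the junction to ground. They appear in parallel: Z3 || Z2 = 0 - j0.9117 Ω.
Step 4 — Series with input arm Z1: Z_in = Z1 + (Z3 || Z2) = 25.8 - j0.9117 Ω = 25.82∠-2.0° Ω.
Step 5 — Source phasor: V = 15.1∠-77.3° V = 3.32 - j14.73 V.
Step 6 — Current: I = V / Z = 0.1487 - j0.5657 A = 0.5849∠-75.3° A.
Step 7 — Complex power: S = V·I* = 8.827 - j0.3119 VA.
Step 8 — Real power: P = Re(S) = 8.827 W.
Step 9 — Reactive power: Q = Im(S) = -0.3119 VAR.
Step 10 — Apparent power: |S| = 8.832 VA.
Step 11 — Power factor: PF = P/|S| = 0.9994 (leading).

(a) P = 8.827 W  (b) Q = -0.3119 VAR  (c) S = 8.832 VA  (d) PF = 0.9994 (leading)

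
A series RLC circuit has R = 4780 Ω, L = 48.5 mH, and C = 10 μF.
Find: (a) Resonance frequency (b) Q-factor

Step 1 — Resonance condition Im(Z)=0 gives ω₀ = 1/√(LC).
Step 2 — ω₀ = 1/√(0.0485·1e-05) = 1436 rad/s.
Step 3 — f₀ = ω₀/(2π) = 228.5 Hz.
Step 4 — Series Q: Q = ω₀L/R = 1436·0.0485/4780 = 0.01457.

(a) f₀ = 228.5 Hz  (b) Q = 0.01457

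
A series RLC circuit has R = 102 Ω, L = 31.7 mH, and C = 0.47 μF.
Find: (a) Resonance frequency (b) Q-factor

Step 1 — Resonance condition Im(Z)=0 gives ω₀ = 1/√(LC).
Step 2 — ω₀ = 1/√(0.0317·4.7e-07) = 8193 rad/s.
Step 3 — f₀ = ω₀/(2π) = 1304 Hz.
Step 4 — Series Q: Q = ω₀L/R = 8193·0.0317/102 = 2.546.

(a) f₀ = 1304 Hz  (b) Q = 2.546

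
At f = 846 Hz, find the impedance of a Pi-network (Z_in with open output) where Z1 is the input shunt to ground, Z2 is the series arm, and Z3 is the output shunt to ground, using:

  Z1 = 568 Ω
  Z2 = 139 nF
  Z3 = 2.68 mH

Step 1 — Angular frequency: ω = 2π·f = 2π·846 = 5316 rad/s.
Step 2 — Component impedances:
  Z1: Z = R = 568 Ω
  Z2: Z = 1/(jωC) = -j/(ω·C) = 0 - j1353 Ω
  Z3: Z = jωL = j·5316·0.00268 = 0 + j14.25 Ω
Step 3 — With open output, the series arm Z2 and the output shunt Z3 appear in series to ground: Z2 + Z3 = 0 - j1339 Ω.
Step 4 — Parallel with input shunt Z1: Z_in = Z1 || (Z2 + Z3) = 481.4 - j204.2 Ω = 522.9∠-23.0° Ω.

Z = 481.4 - j204.2 Ω = 522.9∠-23.0° Ω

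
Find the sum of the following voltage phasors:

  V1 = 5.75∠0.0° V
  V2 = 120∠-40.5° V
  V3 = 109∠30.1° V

Step 1 — Convert each phasor to rectangular form:
  V1 = 5.75·(cos(0.0°) + j·sin(0.0°)) = 5.75 V
  V2 = 120·(cos(-40.5°) + j·sin(-40.5°)) = 91.25 - j77.93 V
  V3 = 109·(cos(30.1°) + j·sin(30.1°)) = 94.3 + j54.66 V
Step 2 — Sum components: V_total = 191.3 - j23.27 V.
Step 3 — Convert to polar: |V_total| = 192.7 V, ∠V_total = -6.9°.

V_total = 192.7∠-6.9° V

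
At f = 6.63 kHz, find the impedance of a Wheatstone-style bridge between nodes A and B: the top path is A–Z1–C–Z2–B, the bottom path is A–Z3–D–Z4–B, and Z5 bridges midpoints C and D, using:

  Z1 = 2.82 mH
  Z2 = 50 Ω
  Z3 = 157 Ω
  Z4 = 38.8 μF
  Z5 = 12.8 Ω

Step 1 — Angular frequency: ω = 2π·f = 2π·6630 = 4.166e+04 rad/s.
Step 2 — Component impedances:
  Z1: Z = jωL = j·4.166e+04·0.00282 = 0 + j117.5 Ω
  Z2: Z = R = 50 Ω
  Z3: Z = R = 157 Ω
  Z4: Z = 1/(jωC) = -j/(ω·C) = 0 - j0.6187 Ω
  Z5: Z = R = 12.8 Ω
Step 3 — Bridge requires nodal analysis (the Z5 bridge couples midpoints C and D, so the two paths cannot be reduced to a simple series/parallel combination). Setting node B to ground and injecting 1 A at node A, the 3-node admittance system at A, C, D solves to V_A = Z_AB = 58.4 + j68.89 Ω = 90.31∠49.7° Ω.

Z = 58.4 + j68.89 Ω = 90.31∠49.7° Ω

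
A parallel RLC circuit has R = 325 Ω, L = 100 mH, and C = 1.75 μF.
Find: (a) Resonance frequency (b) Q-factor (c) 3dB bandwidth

Step 1 — Resonance: ω₀ = 1/√(LC) = 1/√(0.1·1.75e-06) = 2390 rad/s.
Step 2 — f₀ = ω₀/(2π) = 380.5 Hz.
Step 3 — Parallel Q: Q = R/(ω₀L) = 325/(2390·0.1) = 1.36.
Step 4 — Bandwidth: Δω = ω₀/Q = 1758 rad/s; BW = Δω/(2π) = 279.8 Hz.

(a) f₀ = 380.5 Hz  (b) Q = 1.36  (c) BW = 279.8 Hz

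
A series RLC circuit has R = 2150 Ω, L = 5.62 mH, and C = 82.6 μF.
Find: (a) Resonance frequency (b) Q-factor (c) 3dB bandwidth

Step 1 — Resonance: ω₀ = 1/√(LC) = 1/√(0.00562·8.26e-05) = 1468 rad/s.
Step 2 — f₀ = ω₀/(2π) = 233.6 Hz.
Step 3 — Series Q: Q = ω₀L/R = 1468·0.00562/2150 = 0.003837.
Step 4 — Bandwidth: Δω = ω₀/Q = 3.826e+05 rad/s; BW = Δω/(2π) = 6.089e+04 Hz.

(a) f₀ = 233.6 Hz  (b) Q = 0.003837  (c) BW = 6.089e+04 Hz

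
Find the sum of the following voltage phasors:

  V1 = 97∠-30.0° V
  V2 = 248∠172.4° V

Step 1 — Convert each phasor to rectangular form:
  V1 = 97·(cos(-30.0°) + j·sin(-30.0°)) = 84 - j48.5 V
  V2 = 248·(cos(172.4°) + j·sin(172.4°)) = -245.8 + j32.8 V
Step 2 — Sum components: V_total = -161.8 - j15.7 V.
Step 3 — Convert to polar: |V_total| = 162.6 V, ∠V_total = -174.5°.

V_total = 162.6∠-174.5° V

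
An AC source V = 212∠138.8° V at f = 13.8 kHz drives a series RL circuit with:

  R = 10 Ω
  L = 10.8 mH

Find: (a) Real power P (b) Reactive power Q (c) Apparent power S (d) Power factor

Step 1 — Angular frequency: ω = 2π·f = 2π·1.38e+04 = 8.671e+04 rad/s.
Step 2 — Component impedances:
  R: Z = R = 10 Ω
  L: Z = jωL = j·8.671e+04·0.0108 = 0 + j936.4 Ω
Step 3 — Series combination: Z_total = R + L = 10 + j936.4 Ω = 936.5∠89.4° Ω.
Step 4 — Source phasor: V = 212∠138.8° V = -159.5 + j139.6 V.
Step 5 — Current: I = V / Z = 0.1473 + j0.1719 A = 0.2264∠49.4° A.
Step 6 — Complex power: S = V·I* = 0.5125 + j47.99 VA.
Step 7 — Real power: P = Re(S) = 0.5125 W.
Step 8 — Reactive power: Q = Im(S) = 47.99 VAR.
Step 9 — Apparent power: |S| = 47.99 VA.
Step 10 — Power factor: PF = P/|S| = 0.01068 (lagging).

(a) P = 0.5125 W  (b) Q = 47.99 VAR  (c) S = 47.99 VA  (d) PF = 0.01068 (lagging)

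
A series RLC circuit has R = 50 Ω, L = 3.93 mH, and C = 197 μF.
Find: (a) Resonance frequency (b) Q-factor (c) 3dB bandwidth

Step 1 — Resonance condition Im(Z)=0 gives ω₀ = 1/√(LC).
Step 2 — ω₀ = 1/√(0.00393·0.000197) = 1137 rad/s.
Step 3 — f₀ = ω₀/(2π) = 180.9 Hz.
Step 4 — Series Q: Q = ω₀L/R = 1137·0.00393/50 = 0.08933.
Step 5 — 3dB bandwidth: Δω = ω₀/Q = 1.272e+04 rad/s; BW = Δω/(2π) = 2025 Hz.

(a) f₀ = 180.9 Hz  (b) Q = 0.08933  (c) BW = 2025 Hz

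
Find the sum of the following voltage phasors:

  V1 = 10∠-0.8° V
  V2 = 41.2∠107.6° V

Step 1 — Convert each phasor to rectangular form:
  V1 = 10·(cos(-0.8°) + j·sin(-0.8°)) = 9.999 - j0.1396 V
  V2 = 41.2·(cos(107.6°) + j·sin(107.6°)) = -12.46 + j39.27 V
Step 2 — Sum components: V_total = -2.459 + j39.13 V.
Step 3 — Convert to polar: |V_total| = 39.21 V, ∠V_total = 93.6°.

V_total = 39.21∠93.6° V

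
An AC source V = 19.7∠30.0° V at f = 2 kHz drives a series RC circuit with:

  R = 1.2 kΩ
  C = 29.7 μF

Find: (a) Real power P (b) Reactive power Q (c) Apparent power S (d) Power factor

Step 1 — Angular frequency: ω = 2π·f = 2π·2000 = 1.257e+04 rad/s.
Step 2 — Component impedances:
  R: Z = R = 1200 Ω
  C: Z = 1/(jωC) = -j/(ω·C) = 0 - j2.679 Ω
Step 3 — Series combination: Z_total = R + C = 1200 - j2.679 Ω = 1200∠-0.1° Ω.
Step 4 — Source phasor: V = 19.7∠30.0° V = 17.06 + j9.85 V.
Step 5 — Current: I = V / Z = 0.0142 + j0.00824 A = 0.01642∠30.1° A.
Step 6 — Complex power: S = V·I* = 0.3234 - j0.0007221 VA.
Step 7 — Real power: P = Re(S) = 0.3234 W.
Step 8 — Reactive power: Q = Im(S) = -0.0007221 VAR.
Step 9 — Apparent power: |S| = 0.3234 VA.
Step 10 — Power factor: PF = P/|S| = 1 (leading).

(a) P = 0.3234 W  (b) Q = -0.0007221 VAR  (c) S = 0.3234 VA  (d) PF = 1 (leading)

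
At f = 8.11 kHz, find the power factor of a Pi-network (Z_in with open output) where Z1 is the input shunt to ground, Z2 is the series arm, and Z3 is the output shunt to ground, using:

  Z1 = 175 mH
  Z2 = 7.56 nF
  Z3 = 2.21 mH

Step 1 — Angular frequency: ω = 2π·f = 2π·8110 = 5.096e+04 rad/s.
Step 2 — Component impedances:
  Z1: Z = jωL = j·5.096e+04·0.175 = 0 + j8917 Ω
  Z2: Z = 1/(jωC) = -j/(ω·C) = 0 - j2596 Ω
  Z3: Z = jωL = j·5.096e+04·0.00221 = 0 + j112.6 Ω
Step 3 — With open output, the series arm Z2 and the output shunt Z3 appear in series to ground: Z2 + Z3 = 0 - j2483 Ω.
Step 4 — Parallel with input shunt Z1: Z_in = Z1 || (Z2 + Z3) = 0 - j3442 Ω = 3442∠-90.0° Ω.
Step 5 — Power factor: PF = cos(φ) = Re(Z)/|Z| = 0/3442 = 0.
Step 6 — Type: Im(Z) = -3442 ⇒ leading (phase φ = -90.0°).

PF = 0 (leading, φ = -90.0°)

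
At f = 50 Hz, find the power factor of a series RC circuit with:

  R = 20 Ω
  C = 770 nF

Step 1 — Angular frequency: ω = 2π·f = 2π·50 = 314.2 rad/s.
Step 2 — Component impedances:
  R: Z = R = 20 Ω
  C: Z = 1/(jωC) = -j/(ω·C) = 0 - j4134 Ω
Step 3 — Series combination: Z_total = R + C = 20 - j4134 Ω = 4134∠-89.7° Ω.
Step 4 — Power factor: PF = cos(φ) = Re(Z)/|Z| = 20/4134 = 0.004838.
Step 5 — Type: Im(Z) = -4134 ⇒ leading (phase φ = -89.7°).

PF = 0.004838 (leading, φ = -89.7°)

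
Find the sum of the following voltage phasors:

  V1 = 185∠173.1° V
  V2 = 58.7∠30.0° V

Step 1 — Convert each phasor to rectangular form:
  V1 = 185·(cos(173.1°) + j·sin(173.1°)) = -183.7 + j22.23 V
  V2 = 58.7·(cos(30.0°) + j·sin(30.0°)) = 50.84 + j29.35 V
Step 2 — Sum components: V_total = -132.8 + j51.58 V.
Step 3 — Convert to polar: |V_total| = 142.5 V, ∠V_total = 158.8°.

V_total = 142.5∠158.8° V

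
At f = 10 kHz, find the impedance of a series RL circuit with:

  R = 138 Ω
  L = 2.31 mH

Step 1 — Angular frequency: ω = 2π·f = 2π·1e+04 = 6.283e+04 rad/s.
Step 2 — Component impedances:
  R: Z = R = 138 Ω
  L: Z = jωL = j·6.283e+04·0.00231 = 0 + j145.1 Ω
Step 3 — Series combination: Z_total = R + L = 138 + j145.1 Ω = 200.3∠46.4° Ω.

Z = 138 + j145.1 Ω = 200.3∠46.4° Ω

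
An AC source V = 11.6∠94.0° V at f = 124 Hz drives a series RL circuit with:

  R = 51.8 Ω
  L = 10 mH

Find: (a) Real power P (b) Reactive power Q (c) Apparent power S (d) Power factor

Step 1 — Angular frequency: ω = 2π·f = 2π·124 = 779.1 rad/s.
Step 2 — Component impedances:
  R: Z = R = 51.8 Ω
  L: Z = jωL = j·779.1·0.01 = 0 + j7.791 Ω
Step 3 — Series combination: Z_total = R + L = 51.8 + j7.791 Ω = 52.38∠8.6° Ω.
Step 4 — Source phasor: V = 11.6∠94.0° V = -0.8092 + j11.57 V.
Step 5 — Current: I = V / Z = 0.01758 + j0.2207 A = 0.2214∠85.4° A.
Step 6 — Complex power: S = V·I* = 2.54 + j0.3821 VA.
Step 7 — Real power: P = Re(S) = 2.54 W.
Step 8 — Reactive power: Q = Im(S) = 0.3821 VAR.
Step 9 — Apparent power: |S| = 2.569 VA.
Step 10 — Power factor: PF = P/|S| = 0.9889 (lagging).

(a) P = 2.54 W  (b) Q = 0.3821 VAR  (c) S = 2.569 VA  (d) PF = 0.9889 (lagging)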